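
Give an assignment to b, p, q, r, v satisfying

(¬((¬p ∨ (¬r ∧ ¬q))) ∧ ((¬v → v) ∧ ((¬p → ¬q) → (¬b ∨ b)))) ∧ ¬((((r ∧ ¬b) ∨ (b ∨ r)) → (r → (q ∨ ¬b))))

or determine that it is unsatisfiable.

b: True; p: True; q: False; r: True; v: True

  ¬((¬p ∨ (¬r ∧ ¬q))) ∧ ((¬v → v) ∧ ((¬p → ¬q) → (¬b ∨ b))) = True
    ¬((¬p ∨ (¬r ∧ ¬q))) = True
      ¬p ∨ (¬r ∧ ¬q) = False
        ¬p = False
        ¬r ∧ ¬q = False
          ¬r = False
          ¬q = True
    (¬v → v) ∧ ((¬p → ¬q) → (¬b ∨ b)) = True
      ¬v → v = True
        ¬v = False
      (¬p → ¬q) → (¬b ∨ b) = True
        ¬p → ¬q = True
          ¬p = False
          ¬q = True
        ¬b ∨ b = True
          ¬b = False
  ¬((((r ∧ ¬b) ∨ (b ∨ r)) → (r → (q ∨ ¬b)))) = True
    ((r ∧ ¬b) ∨ (b ∨ r)) → (r → (q ∨ ¬b)) = False
      (r ∧ ¬b) ∨ (b ∨ r) = True
        r ∧ ¬b = False
          ¬b = False
        b ∨ r = True
      r → (q ∨ ¬b) = False
        q ∨ ¬b = False
          ¬b = False
Both conjuncts True, so the formula holds.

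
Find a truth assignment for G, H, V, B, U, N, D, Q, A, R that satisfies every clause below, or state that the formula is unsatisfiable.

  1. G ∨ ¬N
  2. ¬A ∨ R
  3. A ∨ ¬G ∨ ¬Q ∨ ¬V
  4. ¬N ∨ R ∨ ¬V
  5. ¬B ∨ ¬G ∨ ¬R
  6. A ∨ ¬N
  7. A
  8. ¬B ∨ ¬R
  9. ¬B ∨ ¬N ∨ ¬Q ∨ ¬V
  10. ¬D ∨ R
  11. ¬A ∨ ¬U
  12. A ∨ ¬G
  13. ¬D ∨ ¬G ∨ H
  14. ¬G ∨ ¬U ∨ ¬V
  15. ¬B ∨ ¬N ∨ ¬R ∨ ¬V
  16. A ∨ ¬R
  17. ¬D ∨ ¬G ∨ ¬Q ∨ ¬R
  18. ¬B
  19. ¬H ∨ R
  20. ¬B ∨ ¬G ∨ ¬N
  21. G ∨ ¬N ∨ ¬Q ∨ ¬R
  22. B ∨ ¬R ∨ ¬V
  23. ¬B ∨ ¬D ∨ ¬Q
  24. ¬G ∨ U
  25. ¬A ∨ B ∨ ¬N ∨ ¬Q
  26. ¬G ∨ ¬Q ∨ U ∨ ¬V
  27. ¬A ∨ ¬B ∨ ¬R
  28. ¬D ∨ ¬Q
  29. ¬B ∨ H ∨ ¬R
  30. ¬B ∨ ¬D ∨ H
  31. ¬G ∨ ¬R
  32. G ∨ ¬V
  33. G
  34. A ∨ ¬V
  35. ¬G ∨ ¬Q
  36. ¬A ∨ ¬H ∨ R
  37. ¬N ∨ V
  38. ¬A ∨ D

Case G = True:
  (A) forces A = True.
  (¬A ∨ R) forces R = True.
  Clause (¬G ∨ ¬R) is falsified — contradiction.
Case G = False:
  Clause (G) is falsified — contradiction.
Both cases fail, so the formula is unsatisfiable.

No satisfying assignment exists.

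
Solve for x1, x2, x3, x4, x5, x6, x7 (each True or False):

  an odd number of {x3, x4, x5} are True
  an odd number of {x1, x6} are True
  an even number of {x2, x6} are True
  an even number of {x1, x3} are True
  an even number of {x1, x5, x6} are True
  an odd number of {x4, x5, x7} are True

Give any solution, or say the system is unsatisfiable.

x1: True; x2: False; x3: True; x4: True; x5: True; x6: False; x7: True

{x3, x4, x5}: 3 true → odd ✓
{x1, x6}: 1 true → odd ✓
{x2, x6}: 0 true → even ✓
{x1, x3}: 2 true → even ✓
{x1, x5, x6}: 2 true → even ✓
{x4, x5, x7}: 3 true → odd ✓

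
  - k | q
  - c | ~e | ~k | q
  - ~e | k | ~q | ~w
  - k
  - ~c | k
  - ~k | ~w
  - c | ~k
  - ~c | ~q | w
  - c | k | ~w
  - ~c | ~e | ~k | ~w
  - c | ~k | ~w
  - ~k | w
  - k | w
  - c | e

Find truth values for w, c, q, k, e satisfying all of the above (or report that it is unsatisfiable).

The formula is unsatisfiable.

Case k = True:
  (~k | ~w) forces w = False.
  Clause (~k | w) is falsified — contradiction.
Case k = False:
  Clause (k) is falsified — contradiction.
Both cases fail, so the formula is unsatisfiable.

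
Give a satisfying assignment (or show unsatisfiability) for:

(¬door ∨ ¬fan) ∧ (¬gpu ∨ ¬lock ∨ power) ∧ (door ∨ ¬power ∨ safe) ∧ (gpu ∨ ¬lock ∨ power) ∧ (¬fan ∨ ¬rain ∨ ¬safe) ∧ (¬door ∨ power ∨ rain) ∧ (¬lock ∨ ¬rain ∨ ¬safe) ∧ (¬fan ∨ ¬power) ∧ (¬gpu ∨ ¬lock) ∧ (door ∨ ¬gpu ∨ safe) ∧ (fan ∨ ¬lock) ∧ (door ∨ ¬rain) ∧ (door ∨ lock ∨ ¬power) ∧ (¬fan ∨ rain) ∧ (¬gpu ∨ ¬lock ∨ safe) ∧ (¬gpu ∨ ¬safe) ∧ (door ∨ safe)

safe = False, lock = False, gpu = True, rain = False, door = True, fan = False, power = True

Set safe = False.
  then (door ∨ safe) forces door = True.
  then (¬door ∨ ¬fan) forces fan = False.
  then (fan ∨ ¬lock) forces lock = False.
Set gpu = True.
Set rain = False.
  then (¬door ∨ power ∨ rain) forces power = True.
All clauses satisfied.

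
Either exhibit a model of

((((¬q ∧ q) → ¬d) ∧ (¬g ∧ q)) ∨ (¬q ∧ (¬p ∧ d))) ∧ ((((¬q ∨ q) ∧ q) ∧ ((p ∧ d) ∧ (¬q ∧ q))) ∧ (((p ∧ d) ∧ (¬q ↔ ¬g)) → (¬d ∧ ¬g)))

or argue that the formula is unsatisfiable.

Unsatisfiable — no assignment works.

Case q = True: the conjunct ¬q is False.
Case q = False: the conjunct q is False.
Both cases fail — unsatisfiable.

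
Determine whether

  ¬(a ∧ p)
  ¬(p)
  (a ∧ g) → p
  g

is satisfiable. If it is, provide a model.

p=F, a=F, g=T

Unit clause (g) forces g = True.
Unit clause (¬p) forces p = False.
In (¬a ∨ ¬g ∨ p) only ¬a is left, so a = False.
All clauses satisfied.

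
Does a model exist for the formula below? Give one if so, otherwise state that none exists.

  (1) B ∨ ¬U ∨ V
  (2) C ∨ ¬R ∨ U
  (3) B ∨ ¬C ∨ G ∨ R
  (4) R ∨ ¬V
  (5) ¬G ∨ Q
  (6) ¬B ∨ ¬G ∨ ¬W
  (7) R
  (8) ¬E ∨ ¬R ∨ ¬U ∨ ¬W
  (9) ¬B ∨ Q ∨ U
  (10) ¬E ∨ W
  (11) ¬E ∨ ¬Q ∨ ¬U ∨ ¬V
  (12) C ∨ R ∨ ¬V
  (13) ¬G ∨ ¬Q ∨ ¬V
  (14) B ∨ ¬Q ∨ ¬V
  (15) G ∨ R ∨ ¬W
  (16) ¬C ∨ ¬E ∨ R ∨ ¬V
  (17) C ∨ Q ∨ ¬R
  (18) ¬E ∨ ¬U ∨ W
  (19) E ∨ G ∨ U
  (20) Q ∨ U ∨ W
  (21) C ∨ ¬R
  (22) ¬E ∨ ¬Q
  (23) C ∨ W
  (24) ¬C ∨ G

Q=T; B=T; C=T; U=F; W=F; R=T; E=F; V=F; G=T

Unit clause (R) forces R = True.
In (C ∨ ¬R) only C is left, so C = True.
In (¬C ∨ G) only G is left, so G = True.
In (¬G ∨ Q) only Q is left, so Q = True.
In (¬G ∨ ¬Q ∨ ¬V) only ¬V is left, so V = False.
In (¬E ∨ ¬Q) only ¬E is left, so E = False.
Set B = True.
  then (¬B ∨ ¬G ∨ ¬W) forces W = False.
Set U = False.
All clauses satisfied.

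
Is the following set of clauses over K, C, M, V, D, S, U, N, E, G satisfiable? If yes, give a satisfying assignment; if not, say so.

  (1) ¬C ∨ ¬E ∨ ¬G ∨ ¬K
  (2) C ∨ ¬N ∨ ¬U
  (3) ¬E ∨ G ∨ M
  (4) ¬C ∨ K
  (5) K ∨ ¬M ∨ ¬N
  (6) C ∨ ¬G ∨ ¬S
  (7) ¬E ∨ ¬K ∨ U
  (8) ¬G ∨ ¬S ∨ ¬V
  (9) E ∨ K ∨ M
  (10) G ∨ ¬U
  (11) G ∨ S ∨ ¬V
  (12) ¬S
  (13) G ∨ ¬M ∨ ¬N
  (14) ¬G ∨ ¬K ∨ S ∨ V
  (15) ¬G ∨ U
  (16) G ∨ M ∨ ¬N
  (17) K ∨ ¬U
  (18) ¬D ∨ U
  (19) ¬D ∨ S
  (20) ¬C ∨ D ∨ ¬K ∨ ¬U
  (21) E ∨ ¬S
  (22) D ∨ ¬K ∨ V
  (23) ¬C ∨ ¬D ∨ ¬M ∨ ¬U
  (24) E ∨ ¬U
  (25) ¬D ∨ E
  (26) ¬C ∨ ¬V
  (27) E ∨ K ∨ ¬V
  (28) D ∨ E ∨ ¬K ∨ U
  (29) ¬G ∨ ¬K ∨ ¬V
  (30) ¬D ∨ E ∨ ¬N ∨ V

K = False, C = False, M = True, V = False, D = False, S = False, U = False, N = False, E = True, G = False

Unit clause (¬S) forces S = False.
In (¬D ∨ S) only ¬D is left, so D = False.
Set K = False.
  then (¬C ∨ K) forces C = False.
  then (K ∨ ¬U) forces U = False.
  then (¬G ∨ U) forces G = False.
  then (G ∨ S ∨ ¬V) forces V = False.
Try M = False:
  (¬E ∨ G ∨ M) forces E = False.
  clause (E ∨ K ∨ M) is falsified — backtrack.
So M = True.
  then (K ∨ ¬M ∨ ¬N) forces N = False.
Set E = True.
All clauses satisfied.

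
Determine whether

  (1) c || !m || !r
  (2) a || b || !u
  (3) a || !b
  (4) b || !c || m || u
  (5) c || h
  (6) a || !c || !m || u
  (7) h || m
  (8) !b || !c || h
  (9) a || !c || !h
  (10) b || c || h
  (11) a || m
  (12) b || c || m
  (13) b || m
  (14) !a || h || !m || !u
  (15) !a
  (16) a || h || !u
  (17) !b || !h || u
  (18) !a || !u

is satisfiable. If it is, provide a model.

u = False; c = False; h = True; b = False; m = True; a = False; r = False

Unit clause (!a) forces a = False.
In (a || !b) only !b is left, so b = False.
In (a || m) only m is left, so m = True.
In (a || b || !u) only !u is left, so u = False.
In (a || !c || !m || u) only !c is left, so c = False.
In (b || c || h) only h is left, so h = True.
In (c || !m || !r) only !r is left, so r = False.
All clauses satisfied.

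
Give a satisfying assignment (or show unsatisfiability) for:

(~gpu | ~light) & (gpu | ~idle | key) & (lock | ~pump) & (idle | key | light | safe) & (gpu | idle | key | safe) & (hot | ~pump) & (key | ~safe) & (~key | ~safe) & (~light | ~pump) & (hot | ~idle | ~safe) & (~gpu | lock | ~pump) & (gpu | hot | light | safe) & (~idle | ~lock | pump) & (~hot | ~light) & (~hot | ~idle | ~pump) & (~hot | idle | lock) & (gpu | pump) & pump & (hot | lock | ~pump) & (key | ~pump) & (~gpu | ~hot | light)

Unit clause (pump) forces pump = True.
In (key | ~pump) only key is left, so key = True.
In (lock | ~pump) only lock is left, so lock = True.
In (hot | ~pump) only hot is left, so hot = True.
In (~key | ~safe) only ~safe is left, so safe = False.
In (~light | ~pump) only ~light is left, so light = False.
In (~hot | ~idle | ~pump) only ~idle is left, so idle = False.
In (~gpu | ~hot | light) only ~gpu is left, so gpu = False.
All clauses satisfied.

idle=F, key=T, lock=T, hot=T, gpu=F, light=F, safe=F, pump=T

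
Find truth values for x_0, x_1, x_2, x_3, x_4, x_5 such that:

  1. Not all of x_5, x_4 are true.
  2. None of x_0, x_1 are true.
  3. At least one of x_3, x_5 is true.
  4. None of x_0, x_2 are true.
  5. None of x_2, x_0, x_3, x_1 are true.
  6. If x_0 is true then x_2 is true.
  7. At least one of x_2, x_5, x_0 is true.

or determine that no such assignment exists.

x_0: False, x_1: False, x_2: False, x_3: False, x_4: False, x_5: True

  (1) {x_5, x_4}: 1/2 true — not all ✓
  (2) {x_0, x_1}: 0 true — none ✓
  (3) {x_3, x_5}: 1 true — at least one ✓
  (4) {x_0, x_2}: 0 true — none ✓
  (5) {x_2, x_0, x_3, x_1}: 0 true — none ✓
  (6) x_0=F ⇒ x_2: vacuous ✓
  (7) {x_2, x_5, x_0}: 1 true — at least one ✓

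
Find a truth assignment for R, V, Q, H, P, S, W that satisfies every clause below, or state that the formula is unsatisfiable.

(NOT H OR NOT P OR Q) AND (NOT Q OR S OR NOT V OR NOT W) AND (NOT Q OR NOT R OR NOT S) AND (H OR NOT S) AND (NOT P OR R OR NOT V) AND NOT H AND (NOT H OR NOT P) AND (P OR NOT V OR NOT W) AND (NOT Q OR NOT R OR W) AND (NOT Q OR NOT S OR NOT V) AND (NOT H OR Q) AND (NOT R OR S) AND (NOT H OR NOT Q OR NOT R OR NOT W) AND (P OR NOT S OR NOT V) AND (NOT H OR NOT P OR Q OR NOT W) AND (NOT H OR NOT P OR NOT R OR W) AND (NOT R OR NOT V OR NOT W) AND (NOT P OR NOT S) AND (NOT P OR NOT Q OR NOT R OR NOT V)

Unit clause (NOT H) forces H = False.
In (H OR NOT S) only NOT S is left, so S = False.
In (NOT R OR S) only NOT R is left, so R = False.
Set V = False.
Set Q = True.
Set P = False.
Set W = False.
All clauses satisfied.

R = False, V = False, Q = True, H = False, P = False, S = False, W = False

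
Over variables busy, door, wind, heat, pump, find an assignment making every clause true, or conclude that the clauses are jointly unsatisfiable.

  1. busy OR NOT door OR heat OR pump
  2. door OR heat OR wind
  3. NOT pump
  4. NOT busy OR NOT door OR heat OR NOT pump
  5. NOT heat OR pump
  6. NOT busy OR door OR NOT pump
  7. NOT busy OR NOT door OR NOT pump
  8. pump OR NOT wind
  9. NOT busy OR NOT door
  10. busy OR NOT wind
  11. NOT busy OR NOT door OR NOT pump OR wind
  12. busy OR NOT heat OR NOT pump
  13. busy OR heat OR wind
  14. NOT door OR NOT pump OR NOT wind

Case pump = True:
  Clause (NOT pump) is falsified — contradiction.
Case pump = False:
  (NOT heat OR pump) forces heat = False.
  (pump OR NOT wind) forces wind = False.
  (door OR heat OR wind) forces door = True.
  (busy OR NOT door OR heat OR pump) forces busy = True.
  Clause (NOT busy OR NOT door) is falsified — contradiction.
Both cases fail, so the formula is unsatisfiable.

No satisfying assignment exists.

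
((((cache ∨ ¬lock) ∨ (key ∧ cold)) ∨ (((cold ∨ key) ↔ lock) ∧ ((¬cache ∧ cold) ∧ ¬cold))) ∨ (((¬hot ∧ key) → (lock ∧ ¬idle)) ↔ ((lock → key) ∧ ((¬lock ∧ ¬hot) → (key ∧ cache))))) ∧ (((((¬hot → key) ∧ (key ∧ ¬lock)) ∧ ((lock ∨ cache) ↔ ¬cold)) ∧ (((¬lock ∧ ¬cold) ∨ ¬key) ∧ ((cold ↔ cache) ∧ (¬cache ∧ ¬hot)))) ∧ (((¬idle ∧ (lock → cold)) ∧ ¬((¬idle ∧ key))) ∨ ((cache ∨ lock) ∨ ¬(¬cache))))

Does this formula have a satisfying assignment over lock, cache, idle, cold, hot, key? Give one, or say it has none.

Case lock = True: the conjunct ¬lock is False.
Case lock = False: the formula simplifies to ((((¬hot → key) ∧ key) ∧ (cache ↔ ¬cold)) ∧ ((¬cold ∨ ¬key) ∧ ((cold ↔ cache) ∧ (¬cache ∧ ¬hot)))) ∧ ((¬idle ∧ ¬((¬idle ∧ key))) ∨ (cache ∨ ¬(¬cache))).
  cache = True: the conjunct ¬cache is False.
  cache = False: simplifies to ((((¬hot → key) ∧ key) ∧ cold) ∧ ((¬cold ∨ ¬key) ∧ (¬cold ∧ ¬hot))) ∧ (¬idle ∧ ¬((¬idle ∧ key))).
    cold = True: the conjunct ¬cold is False.
    cold = False: the conjunct cold is False.
Both cases fail — unsatisfiable.

No satisfying assignment exists.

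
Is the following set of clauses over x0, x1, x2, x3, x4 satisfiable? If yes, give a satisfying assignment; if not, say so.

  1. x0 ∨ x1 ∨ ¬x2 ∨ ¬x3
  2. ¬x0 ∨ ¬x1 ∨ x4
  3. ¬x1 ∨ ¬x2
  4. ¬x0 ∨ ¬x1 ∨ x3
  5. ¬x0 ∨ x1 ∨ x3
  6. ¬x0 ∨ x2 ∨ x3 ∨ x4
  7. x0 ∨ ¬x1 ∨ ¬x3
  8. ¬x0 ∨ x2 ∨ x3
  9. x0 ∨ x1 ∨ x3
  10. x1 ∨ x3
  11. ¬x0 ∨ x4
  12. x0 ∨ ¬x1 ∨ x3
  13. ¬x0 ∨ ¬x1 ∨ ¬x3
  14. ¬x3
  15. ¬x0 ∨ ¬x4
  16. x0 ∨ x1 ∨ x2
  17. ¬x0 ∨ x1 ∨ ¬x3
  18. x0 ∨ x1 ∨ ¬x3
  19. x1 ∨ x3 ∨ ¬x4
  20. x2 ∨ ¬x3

Unsatisfiable — no assignment works.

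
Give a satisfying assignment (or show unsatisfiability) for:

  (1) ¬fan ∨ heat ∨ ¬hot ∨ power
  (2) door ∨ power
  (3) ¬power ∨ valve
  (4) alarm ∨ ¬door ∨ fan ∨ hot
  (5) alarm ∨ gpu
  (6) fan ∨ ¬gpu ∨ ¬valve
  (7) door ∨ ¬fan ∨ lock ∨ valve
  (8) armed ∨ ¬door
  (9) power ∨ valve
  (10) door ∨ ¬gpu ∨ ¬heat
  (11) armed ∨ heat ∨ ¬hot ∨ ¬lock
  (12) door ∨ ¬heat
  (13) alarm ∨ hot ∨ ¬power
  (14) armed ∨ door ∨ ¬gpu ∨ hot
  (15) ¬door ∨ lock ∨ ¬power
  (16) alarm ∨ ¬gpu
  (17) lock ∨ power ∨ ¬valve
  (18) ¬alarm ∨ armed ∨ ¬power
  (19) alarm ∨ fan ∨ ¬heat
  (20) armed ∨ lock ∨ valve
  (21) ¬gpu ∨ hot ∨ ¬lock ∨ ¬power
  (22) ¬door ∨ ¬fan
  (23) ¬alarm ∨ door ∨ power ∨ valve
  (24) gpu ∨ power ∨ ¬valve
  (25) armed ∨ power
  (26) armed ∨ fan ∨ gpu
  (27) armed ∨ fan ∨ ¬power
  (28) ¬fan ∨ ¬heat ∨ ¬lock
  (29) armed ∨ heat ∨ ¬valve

Try valve = False:
  (¬power ∨ valve) forces power = False.
  clause (power ∨ valve) is falsified — backtrack.
So valve = True.
Set door = True.
  then (armed ∨ ¬door) forces armed = True.
  then (¬door ∨ ¬fan) forces fan = False.
  then (fan ∨ ¬gpu ∨ ¬valve) forces gpu = False.
  then (gpu ∨ power ∨ ¬valve) forces power = True.
  then (alarm ∨ gpu) forces alarm = True.
  then (¬door ∨ lock ∨ ¬power) forces lock = True.
Set hot = True.
Set heat = False.
All clauses satisfied.

valve=T; door=T; armed=T; fan=F; hot=T; lock=T; gpu=F; alarm=T; heat=F; power=T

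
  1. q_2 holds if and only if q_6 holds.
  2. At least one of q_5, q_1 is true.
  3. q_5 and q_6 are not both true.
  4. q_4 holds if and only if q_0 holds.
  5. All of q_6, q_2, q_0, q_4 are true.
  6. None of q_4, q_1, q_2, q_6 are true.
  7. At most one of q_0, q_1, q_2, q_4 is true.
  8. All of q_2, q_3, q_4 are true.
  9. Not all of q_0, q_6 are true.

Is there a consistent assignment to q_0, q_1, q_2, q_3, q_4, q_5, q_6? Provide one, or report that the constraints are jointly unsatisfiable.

UNSATISFIABLE

Case q_2 = True:
  Constraint (6) is violated (q_2=T) — contradiction.
Case q_2 = False:
  Constraint (5) is violated (q_2=F) — contradiction.
Both cases fail — unsatisfiable.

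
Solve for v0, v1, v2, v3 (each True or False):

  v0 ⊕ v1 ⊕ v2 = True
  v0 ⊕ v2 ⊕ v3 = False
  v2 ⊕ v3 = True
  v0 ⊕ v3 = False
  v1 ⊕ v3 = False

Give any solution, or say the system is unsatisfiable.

UNSATISFIABLE

Adding constraints 1, 2, 5 mod 2: every variable appears an even number of times on the left, so the left side is 0.
But the right sides sum to 1 (mod 2). 0 ≠ 1 — the system is inconsistent.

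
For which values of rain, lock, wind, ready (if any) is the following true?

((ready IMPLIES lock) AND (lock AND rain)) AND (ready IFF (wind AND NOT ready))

rain=T, lock=T, wind=F, ready=F

  (ready IMPLIES lock) AND (lock AND rain) = True
    ready IMPLIES lock = True
    lock AND rain = True
  ready IFF (wind AND NOT ready) = True
    wind AND NOT ready = False
      NOT ready = True
Both conjuncts True, so the formula holds.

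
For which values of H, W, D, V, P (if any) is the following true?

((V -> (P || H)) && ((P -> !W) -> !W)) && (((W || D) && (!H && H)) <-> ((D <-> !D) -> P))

No satisfying assignment exists.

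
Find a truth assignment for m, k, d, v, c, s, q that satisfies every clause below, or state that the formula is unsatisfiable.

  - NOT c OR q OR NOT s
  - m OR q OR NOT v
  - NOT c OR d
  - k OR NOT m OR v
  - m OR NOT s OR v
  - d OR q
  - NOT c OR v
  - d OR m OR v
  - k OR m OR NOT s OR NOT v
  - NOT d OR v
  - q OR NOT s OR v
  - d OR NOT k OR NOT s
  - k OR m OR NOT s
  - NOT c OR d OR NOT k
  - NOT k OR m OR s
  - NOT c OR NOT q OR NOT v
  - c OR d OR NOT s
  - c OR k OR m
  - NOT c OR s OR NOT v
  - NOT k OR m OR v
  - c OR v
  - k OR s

m=T, k=F, d=T, v=T, c=F, s=T, q=F

Set m = True.
Set k = False.
  then (k OR NOT m OR v) forces v = True.
  then (k OR s) forces s = True.
Try d = False:
  (NOT c OR d) forces c = False.
  clause (c OR d OR NOT s) is falsified — backtrack.
So d = True.
Set c = False.
Set q = False.
All clauses satisfied.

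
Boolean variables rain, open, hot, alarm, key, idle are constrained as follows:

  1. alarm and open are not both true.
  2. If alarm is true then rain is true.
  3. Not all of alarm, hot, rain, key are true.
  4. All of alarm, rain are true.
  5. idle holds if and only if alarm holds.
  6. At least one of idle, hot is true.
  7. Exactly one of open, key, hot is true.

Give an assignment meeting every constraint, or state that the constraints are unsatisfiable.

rain = True, open = False, hot = False, alarm = True, key = True, idle = True

  (1) alarm=T, open=F — not both ✓
  (2) alarm=T ⇒ rain: T ✓
  (3) {alarm, hot, rain, key}: 3/4 true — not all ✓
  (4) {alarm, rain}: all 2 true ✓
  (5) idle=T, alarm=T — same ✓
  (6) {idle, hot}: 1 true — at least one ✓
  (7) {open, key, hot}: 1 true — exactly one ✓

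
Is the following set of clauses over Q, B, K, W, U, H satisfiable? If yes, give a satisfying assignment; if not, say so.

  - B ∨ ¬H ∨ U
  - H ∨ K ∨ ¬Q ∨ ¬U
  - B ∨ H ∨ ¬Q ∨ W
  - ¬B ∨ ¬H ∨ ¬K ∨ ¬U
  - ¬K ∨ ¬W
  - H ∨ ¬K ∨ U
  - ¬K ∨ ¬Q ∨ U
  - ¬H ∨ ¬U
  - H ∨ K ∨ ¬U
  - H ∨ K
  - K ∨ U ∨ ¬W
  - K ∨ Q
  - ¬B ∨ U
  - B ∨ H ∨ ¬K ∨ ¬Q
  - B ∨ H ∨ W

Set Q = True.
Set B = True.
  then (¬B ∨ U) forces U = True.
  then (¬H ∨ ¬U) forces H = False.
  then (H ∨ K ∨ ¬U) forces K = True.
  then (¬K ∨ ¬W) forces W = False.
All clauses satisfied.

Q: True; B: True; K: True; W: False; U: True; H: False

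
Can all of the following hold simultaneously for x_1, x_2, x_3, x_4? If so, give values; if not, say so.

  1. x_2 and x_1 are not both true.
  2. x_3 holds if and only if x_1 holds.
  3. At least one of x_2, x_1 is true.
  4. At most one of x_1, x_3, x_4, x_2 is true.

x_1 = False; x_2 = True; x_3 = False; x_4 = False

  (1) x_2=T, x_1=F — not both ✓
  (2) x_3=F, x_1=F — same ✓
  (3) {x_2, x_1}: 1 true — at least one ✓
  (4) {x_1, x_3, x_4, x_2}: 1 true — at most one ✓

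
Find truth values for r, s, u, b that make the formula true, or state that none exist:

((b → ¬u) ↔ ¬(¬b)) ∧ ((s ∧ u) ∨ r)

r: True, s: True, u: False, b: True

  (b → ¬u) ↔ ¬(¬b) = True
    b → ¬u = True
      ¬u = True
    ¬(¬b) = True
      ¬b = False
  (s ∧ u) ∨ r = True
    s ∧ u = False
Both conjuncts True, so the formula holds.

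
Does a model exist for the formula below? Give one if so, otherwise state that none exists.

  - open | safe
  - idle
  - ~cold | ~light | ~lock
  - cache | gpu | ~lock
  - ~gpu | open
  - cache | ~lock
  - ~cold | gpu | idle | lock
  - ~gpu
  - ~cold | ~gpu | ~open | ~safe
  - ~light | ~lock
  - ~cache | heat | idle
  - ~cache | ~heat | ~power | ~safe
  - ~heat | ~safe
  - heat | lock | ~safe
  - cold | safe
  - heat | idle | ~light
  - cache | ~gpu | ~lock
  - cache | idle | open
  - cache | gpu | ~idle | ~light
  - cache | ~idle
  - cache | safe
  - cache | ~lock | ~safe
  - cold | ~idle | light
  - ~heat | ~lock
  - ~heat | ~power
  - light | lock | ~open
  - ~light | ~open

idle = True; gpu = False; lock = True; open = True; heat = False; cold = True; power = False; safe = False; light = False; cache = True

Unit clause (idle) forces idle = True.
Unit clause (~gpu) forces gpu = False.
In (cache | ~idle) only cache is left, so cache = True.
Set lock = True.
  then (~light | ~lock) forces light = False.
  then (cold | ~idle | light) forces cold = True.
  then (~heat | ~lock) forces heat = False.
Set open = True.
Set power = False.
Set safe = False.
All clauses satisfied.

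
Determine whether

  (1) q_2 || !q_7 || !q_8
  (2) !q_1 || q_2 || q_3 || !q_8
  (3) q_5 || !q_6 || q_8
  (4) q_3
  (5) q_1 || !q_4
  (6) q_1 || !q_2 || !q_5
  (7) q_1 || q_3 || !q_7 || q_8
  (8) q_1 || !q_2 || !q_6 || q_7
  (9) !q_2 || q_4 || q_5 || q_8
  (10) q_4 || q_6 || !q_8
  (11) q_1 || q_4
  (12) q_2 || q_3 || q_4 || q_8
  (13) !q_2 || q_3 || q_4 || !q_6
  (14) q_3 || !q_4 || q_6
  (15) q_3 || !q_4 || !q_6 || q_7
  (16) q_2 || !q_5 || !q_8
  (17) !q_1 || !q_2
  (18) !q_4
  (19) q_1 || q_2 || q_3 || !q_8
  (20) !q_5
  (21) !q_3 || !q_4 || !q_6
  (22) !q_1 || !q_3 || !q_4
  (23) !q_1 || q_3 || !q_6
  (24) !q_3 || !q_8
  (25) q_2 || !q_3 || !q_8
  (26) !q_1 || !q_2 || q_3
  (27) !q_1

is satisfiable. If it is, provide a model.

Case q_1 = True:
  Clause (!q_1) is falsified — contradiction.
Case q_1 = False:
  (q_3) forces q_3 = True.
  (q_1 || !q_4) forces q_4 = False.
  Clause (q_1 || q_4) is falsified — contradiction.
Both cases fail, so the formula is unsatisfiable.

Unsatisfiable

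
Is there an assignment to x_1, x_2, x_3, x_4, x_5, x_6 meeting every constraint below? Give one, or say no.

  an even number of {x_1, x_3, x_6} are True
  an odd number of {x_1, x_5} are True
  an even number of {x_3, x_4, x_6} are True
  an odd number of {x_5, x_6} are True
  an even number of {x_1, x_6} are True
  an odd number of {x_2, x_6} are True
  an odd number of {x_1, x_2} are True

x_1=F, x_2=T, x_3=F, x_4=F, x_5=T, x_6=F

{x_1, x_3, x_6}: 0 true → even ✓
{x_1, x_5}: 1 true → odd ✓
{x_3, x_4, x_6}: 0 true → even ✓
{x_5, x_6}: 1 true → odd ✓
{x_1, x_6}: 0 true → even ✓
{x_2, x_6}: 1 true → odd ✓
{x_1, x_2}: 1 true → odd ✓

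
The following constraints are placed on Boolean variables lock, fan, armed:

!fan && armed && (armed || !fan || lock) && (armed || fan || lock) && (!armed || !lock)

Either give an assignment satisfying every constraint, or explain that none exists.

lock=F, fan=F, armed=T

Unit clause (!fan) forces fan = False.
Unit clause (armed) forces armed = True.
In (!armed || !lock) only !lock is left, so lock = False.
Check each clause:
  (!fan): !fan holds.
  (armed): armed holds.
  (armed || !fan || lock): armed holds.
  (armed || fan || lock): armed holds.
  (!armed || !lock): !lock holds.
All clauses satisfied.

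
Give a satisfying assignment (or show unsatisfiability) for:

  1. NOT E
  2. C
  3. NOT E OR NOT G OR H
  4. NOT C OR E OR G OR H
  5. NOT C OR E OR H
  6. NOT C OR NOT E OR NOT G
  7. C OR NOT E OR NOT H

C: True, H: True, G: True, E: False

Unit clause (NOT E) forces E = False.
Unit clause (C) forces C = True.
In (NOT C OR E OR H) only H is left, so H = True.
Set G = True.
All clauses satisfied.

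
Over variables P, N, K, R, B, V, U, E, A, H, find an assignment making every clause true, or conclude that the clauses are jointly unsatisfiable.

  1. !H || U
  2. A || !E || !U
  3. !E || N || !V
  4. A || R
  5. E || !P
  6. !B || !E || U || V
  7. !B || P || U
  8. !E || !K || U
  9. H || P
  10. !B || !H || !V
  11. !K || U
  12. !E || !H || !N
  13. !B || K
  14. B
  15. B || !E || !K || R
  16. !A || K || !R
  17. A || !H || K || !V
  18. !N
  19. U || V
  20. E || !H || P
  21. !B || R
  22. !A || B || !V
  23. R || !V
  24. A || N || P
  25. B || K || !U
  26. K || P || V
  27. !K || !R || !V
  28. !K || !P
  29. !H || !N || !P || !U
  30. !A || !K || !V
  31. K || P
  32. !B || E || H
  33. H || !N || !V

P = False, N = False, K = True, R = True, B = True, V = False, U = True, E = True, A = True, H = True

Unit clause (B) forces B = True.
Unit clause (!N) forces N = False.
In (!B || R) only R is left, so R = True.
In (!B || K) only K is left, so K = True.
In (!K || !R || !V) only !V is left, so V = False.
In (!K || !P) only !P is left, so P = False.
In (!B || P || U) only U is left, so U = True.
In (H || P) only H is left, so H = True.
In (E || !H || P) only E is left, so E = True.
In (A || N || P) only A is left, so A = True.
All clauses satisfied.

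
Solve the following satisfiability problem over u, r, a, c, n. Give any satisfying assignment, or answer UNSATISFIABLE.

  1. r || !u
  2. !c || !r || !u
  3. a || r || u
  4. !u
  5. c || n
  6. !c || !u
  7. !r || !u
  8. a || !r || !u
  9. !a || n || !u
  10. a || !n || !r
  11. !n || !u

Unit clause (!u) forces u = False.
Set r = True.
Set a = True.
Set c = True.
Set n = False.
All clauses satisfied.

u=F, r=T, a=T, c=T, n=F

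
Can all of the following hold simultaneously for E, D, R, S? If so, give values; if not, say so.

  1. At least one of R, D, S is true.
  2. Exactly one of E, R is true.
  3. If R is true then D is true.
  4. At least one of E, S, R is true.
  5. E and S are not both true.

E = True; D = True; R = False; S = False

  (1) {R, D, S}: 1 true — at least one ✓
  (2) {E, R}: 1 true — exactly one ✓
  (3) R=F ⇒ D: vacuous ✓
  (4) {E, S, R}: 1 true — at least one ✓
  (5) E=T, S=F — not both ✓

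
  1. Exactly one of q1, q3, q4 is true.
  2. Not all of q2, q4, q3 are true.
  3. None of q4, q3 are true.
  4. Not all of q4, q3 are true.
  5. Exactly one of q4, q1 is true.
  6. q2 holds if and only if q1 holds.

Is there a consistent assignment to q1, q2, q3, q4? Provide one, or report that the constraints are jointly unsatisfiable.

q1: True; q2: True; q3: False; q4: False

  (1) {q1, q3, q4}: 1 true — exactly one ✓
  (2) {q2, q4, q3}: 1/3 true — not all ✓
  (3) {q4, q3}: 0 true — none ✓
  (4) {q4, q3}: 0/2 true — not all ✓
  (5) {q4, q1}: 1 true — exactly one ✓
  (6) q2=T, q1=T — same ✓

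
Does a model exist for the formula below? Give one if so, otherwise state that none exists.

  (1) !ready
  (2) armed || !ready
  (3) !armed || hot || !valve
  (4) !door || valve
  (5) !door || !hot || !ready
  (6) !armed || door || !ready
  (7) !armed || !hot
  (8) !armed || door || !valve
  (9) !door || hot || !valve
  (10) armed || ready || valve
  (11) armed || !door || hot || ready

hot = False, armed = False, valve = True, door = False, ready = False

Unit clause (!ready) forces ready = False.
Set hot = False.
Set armed = False.
  then (armed || ready || valve) forces valve = True.
  then (armed || !door || hot || ready) forces door = False.
All clauses satisfied.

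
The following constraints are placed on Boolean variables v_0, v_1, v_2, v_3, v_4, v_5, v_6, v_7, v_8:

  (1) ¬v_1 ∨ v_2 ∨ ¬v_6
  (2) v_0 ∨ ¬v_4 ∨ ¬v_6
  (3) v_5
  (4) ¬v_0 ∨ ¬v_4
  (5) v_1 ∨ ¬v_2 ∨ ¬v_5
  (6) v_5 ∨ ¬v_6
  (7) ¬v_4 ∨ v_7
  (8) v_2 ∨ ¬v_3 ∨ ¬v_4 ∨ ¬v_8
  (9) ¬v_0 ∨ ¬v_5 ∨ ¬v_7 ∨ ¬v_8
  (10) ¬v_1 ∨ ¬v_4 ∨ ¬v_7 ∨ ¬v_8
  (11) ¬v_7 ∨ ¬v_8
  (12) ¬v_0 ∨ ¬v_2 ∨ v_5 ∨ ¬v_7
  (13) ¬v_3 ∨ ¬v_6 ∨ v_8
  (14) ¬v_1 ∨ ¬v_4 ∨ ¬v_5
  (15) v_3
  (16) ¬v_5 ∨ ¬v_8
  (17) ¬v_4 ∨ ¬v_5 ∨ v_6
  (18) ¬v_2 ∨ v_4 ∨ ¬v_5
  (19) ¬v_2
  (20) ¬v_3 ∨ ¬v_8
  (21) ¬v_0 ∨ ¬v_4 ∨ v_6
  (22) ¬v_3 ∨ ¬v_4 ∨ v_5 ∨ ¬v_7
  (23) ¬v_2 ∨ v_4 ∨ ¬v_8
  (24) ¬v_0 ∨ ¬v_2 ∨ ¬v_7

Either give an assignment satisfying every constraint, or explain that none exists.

Unit clause (v_5) forces v_5 = True.
Unit clause (v_3) forces v_3 = True.
In (¬v_5 ∨ ¬v_8) only ¬v_8 is left, so v_8 = False.
Unit clause (¬v_2) forces v_2 = False.
In (¬v_3 ∨ ¬v_6 ∨ v_8) only ¬v_6 is left, so v_6 = False.
In (¬v_4 ∨ ¬v_5 ∨ v_6) only ¬v_4 is left, so v_4 = False.
Set v_0 = False.
Set v_1 = True.
Set v_7 = True.
All clauses satisfied.

v_0 = False; v_1 = True; v_2 = False; v_3 = True; v_4 = False; v_5 = True; v_6 = False; v_7 = True; v_8 = False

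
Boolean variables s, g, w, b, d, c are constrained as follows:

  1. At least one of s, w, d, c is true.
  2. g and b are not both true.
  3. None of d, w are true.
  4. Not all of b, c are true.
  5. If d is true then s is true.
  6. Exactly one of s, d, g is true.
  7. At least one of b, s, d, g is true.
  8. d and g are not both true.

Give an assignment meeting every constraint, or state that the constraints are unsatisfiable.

s: True; g: False; w: False; b: False; d: False; c: False

  (1) {s, w, d, c}: 1 true — at least one ✓
  (2) g=F, b=F — not both ✓
  (3) {d, w}: 0 true — none ✓
  (4) {b, c}: 0/2 true — not all ✓
  (5) d=F ⇒ s: vacuous ✓
  (6) {s, d, g}: 1 true — exactly one ✓
  (7) {b, s, d, g}: 1 true — at least one ✓
  (8) d=F, g=F — not both ✓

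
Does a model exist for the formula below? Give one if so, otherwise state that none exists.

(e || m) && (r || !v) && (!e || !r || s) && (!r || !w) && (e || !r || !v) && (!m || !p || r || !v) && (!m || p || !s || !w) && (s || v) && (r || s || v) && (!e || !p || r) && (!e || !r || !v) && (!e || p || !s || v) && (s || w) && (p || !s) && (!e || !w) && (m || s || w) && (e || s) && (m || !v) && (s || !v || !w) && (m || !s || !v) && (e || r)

r = True, e = False, m = True, v = False, s = True, w = False, p = True

Try r = False:
  (r || !v) forces v = False.
  (s || v) forces s = True.
  (p || !s) forces p = True.
  (!e || !p || r) forces e = False.
  clause (e || r) is falsified — backtrack.
So r = True.
  then (!r || !w) forces w = False.
  then (s || w) forces s = True.
  then (p || !s) forces p = True.
Set e = False.
  then (e || m) forces m = True.
  then (e || !r || !v) forces v = False.
All clauses satisfied.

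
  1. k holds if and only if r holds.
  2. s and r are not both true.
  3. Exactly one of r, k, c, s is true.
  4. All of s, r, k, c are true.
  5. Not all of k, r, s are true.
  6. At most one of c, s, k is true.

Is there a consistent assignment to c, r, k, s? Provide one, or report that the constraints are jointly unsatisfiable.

Unsatisfiable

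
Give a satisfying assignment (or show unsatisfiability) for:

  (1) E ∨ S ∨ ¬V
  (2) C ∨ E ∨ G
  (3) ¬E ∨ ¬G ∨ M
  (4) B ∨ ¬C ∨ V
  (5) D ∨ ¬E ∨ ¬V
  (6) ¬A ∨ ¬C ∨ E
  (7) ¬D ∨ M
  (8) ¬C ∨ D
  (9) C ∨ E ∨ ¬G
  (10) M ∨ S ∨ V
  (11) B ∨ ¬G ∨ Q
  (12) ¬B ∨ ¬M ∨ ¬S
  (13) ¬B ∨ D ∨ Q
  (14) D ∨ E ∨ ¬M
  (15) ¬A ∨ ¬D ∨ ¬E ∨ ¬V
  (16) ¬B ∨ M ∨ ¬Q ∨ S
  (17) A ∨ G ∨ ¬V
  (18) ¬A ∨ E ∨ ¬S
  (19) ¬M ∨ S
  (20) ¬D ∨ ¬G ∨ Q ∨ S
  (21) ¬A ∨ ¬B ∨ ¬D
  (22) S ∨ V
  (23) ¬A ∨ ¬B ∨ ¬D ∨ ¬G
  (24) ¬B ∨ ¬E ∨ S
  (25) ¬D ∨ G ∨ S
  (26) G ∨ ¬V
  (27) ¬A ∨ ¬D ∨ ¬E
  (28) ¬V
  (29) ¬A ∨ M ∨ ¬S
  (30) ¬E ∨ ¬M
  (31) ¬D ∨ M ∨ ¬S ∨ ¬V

D=F; E=T; G=F; A=F; B=F; C=F; V=F; Q=T; M=F; S=T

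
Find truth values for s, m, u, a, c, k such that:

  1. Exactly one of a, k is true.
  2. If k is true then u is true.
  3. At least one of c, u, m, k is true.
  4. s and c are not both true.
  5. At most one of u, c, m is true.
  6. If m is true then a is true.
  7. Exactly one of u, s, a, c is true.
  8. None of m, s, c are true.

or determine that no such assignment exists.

s = False, m = False, u = True, a = False, c = False, k = True

  (1) {a, k}: 1 true — exactly one ✓
  (2) k=T ⇒ u: T ✓
  (3) {c, u, m, k}: 2 true — at least one ✓
  (4) s=F, c=F — not both ✓
  (5) {u, c, m}: 1 true — at most one ✓
  (6) m=F ⇒ a: vacuous ✓
  (7) {u, s, a, c}: 1 true — exactly one ✓
  (8) {m, s, c}: 0 true — none ✓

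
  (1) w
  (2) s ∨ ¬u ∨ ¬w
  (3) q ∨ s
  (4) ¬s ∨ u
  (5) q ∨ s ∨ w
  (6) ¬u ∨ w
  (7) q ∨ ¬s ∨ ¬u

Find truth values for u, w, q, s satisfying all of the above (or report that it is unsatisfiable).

Unit clause (w) forces w = True.
Set u = True.
  then (s ∨ ¬u ∨ ¬w) forces s = True.
  then (q ∨ ¬s ∨ ¬u) forces q = True.
All clauses satisfied.

u = True, w = True, q = True, s = True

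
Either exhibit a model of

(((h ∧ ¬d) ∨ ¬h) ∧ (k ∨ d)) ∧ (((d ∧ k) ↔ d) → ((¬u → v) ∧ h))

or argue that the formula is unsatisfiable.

d=T, k=F, h=F, v=T, u=F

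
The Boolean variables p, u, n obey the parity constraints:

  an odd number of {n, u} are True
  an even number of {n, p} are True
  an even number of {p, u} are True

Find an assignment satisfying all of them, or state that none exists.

No satisfying assignment exists.

Adding constraints 1, 2, 3 mod 2: every variable appears an even number of times on the left, so the left side is 0.
But the right sides sum to 1 (mod 2). 0 ≠ 1 — the system is inconsistent.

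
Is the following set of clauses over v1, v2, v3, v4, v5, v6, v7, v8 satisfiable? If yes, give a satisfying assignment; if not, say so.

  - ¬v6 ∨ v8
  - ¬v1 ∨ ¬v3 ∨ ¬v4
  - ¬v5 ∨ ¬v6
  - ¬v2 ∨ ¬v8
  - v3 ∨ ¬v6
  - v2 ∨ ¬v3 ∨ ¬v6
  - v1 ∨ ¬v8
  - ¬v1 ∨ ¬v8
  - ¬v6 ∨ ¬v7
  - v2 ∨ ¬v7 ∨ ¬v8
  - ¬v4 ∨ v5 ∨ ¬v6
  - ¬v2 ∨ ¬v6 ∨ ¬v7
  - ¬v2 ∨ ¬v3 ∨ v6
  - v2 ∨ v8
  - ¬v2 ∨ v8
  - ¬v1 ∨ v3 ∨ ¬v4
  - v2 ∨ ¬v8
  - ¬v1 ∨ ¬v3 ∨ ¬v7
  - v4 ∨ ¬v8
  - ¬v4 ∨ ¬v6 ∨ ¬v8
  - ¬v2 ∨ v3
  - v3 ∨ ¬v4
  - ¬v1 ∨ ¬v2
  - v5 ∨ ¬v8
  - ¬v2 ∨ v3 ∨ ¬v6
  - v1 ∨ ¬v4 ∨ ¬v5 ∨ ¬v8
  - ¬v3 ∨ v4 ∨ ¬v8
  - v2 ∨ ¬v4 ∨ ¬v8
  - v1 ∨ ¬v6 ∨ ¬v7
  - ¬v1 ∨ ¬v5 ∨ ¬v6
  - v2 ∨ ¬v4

Case v2 = True:
  (¬v2 ∨ ¬v8) forces v8 = False.
  Clause (¬v2 ∨ v8) is falsified — contradiction.
Case v2 = False:
  (v2 ∨ v8) forces v8 = True.
  Clause (v2 ∨ ¬v8) is falsified — contradiction.
Both cases fail, so the formula is unsatisfiable.

The formula is unsatisfiable.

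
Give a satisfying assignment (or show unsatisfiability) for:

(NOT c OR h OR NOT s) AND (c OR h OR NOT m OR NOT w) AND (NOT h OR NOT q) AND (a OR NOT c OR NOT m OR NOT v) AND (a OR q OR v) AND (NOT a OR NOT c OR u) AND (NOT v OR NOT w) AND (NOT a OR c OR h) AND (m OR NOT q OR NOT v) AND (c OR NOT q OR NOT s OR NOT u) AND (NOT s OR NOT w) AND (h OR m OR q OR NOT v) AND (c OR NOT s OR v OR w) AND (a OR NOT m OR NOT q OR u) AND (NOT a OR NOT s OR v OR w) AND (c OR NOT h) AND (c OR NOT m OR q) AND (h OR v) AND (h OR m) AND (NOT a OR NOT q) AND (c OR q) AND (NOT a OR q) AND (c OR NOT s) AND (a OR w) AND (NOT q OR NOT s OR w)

Case a = True:
  (NOT a OR NOT q) forces q = False.
  Clause (NOT a OR q) is falsified — contradiction.
Case a = False:
  (a OR w) forces w = True.
  (NOT v OR NOT w) forces v = False.
  (a OR q OR v) forces q = True.
  (NOT h OR NOT q) forces h = False.
  Clause (h OR v) is falsified — contradiction.
Both cases fail, so the formula is unsatisfiable.

No satisfying assignment exists.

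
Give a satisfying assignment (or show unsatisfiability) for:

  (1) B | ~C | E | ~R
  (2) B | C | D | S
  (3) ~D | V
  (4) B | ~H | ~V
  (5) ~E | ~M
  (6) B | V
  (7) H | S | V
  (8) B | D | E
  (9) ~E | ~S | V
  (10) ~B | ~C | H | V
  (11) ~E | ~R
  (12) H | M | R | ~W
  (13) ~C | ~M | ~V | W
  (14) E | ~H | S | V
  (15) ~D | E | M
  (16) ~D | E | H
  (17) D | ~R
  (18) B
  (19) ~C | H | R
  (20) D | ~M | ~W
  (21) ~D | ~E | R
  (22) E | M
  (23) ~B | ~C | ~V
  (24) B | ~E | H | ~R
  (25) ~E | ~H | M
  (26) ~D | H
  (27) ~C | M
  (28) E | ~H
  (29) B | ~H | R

Unit clause (B) forces B = True.
Set V = True.
  then (~B | ~C | ~V) forces C = False.
Set M = True.
  then (~E | ~M) forces E = False.
  then (E | ~H) forces H = False.
  then (~D | E | H) forces D = False.
  then (D | ~R) forces R = False.
  then (D | ~M | ~W) forces W = False.
Set S = True.
All clauses satisfied.

V = True, C = False, M = True, E = False, H = False, W = False, B = True, R = False, D = False, S = True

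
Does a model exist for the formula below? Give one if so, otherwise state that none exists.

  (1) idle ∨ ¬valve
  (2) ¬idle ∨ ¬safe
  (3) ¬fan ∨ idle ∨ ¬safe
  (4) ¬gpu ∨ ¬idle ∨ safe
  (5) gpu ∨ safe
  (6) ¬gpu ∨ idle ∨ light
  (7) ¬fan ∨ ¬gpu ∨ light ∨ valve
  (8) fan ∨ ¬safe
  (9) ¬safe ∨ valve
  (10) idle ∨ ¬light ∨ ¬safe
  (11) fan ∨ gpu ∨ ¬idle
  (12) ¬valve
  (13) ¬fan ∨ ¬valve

Unit clause (¬valve) forces valve = False.
In (¬safe ∨ valve) only ¬safe is left, so safe = False.
In (gpu ∨ safe) only gpu is left, so gpu = True.
In (¬gpu ∨ ¬idle ∨ safe) only ¬idle is left, so idle = False.
In (¬gpu ∨ idle ∨ light) only light is left, so light = True.
Set fan = True.
All clauses satisfied.

fan = True; safe = False; idle = False; valve = False; light = True; gpu = True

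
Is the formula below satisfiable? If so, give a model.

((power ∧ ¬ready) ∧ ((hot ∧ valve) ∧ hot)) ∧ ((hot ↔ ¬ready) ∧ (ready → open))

hot = True; power = True; valve = True; ready = False; open = False

  (power ∧ ¬ready) ∧ ((hot ∧ valve) ∧ hot) = True
    power ∧ ¬ready = True
      ¬ready = True
    (hot ∧ valve) ∧ hot = True
      hot ∧ valve = True
  (hot ↔ ¬ready) ∧ (ready → open) = True
    hot ↔ ¬ready = True
      ¬ready = True
    ready → open = True
Both conjuncts True, so the formula holds.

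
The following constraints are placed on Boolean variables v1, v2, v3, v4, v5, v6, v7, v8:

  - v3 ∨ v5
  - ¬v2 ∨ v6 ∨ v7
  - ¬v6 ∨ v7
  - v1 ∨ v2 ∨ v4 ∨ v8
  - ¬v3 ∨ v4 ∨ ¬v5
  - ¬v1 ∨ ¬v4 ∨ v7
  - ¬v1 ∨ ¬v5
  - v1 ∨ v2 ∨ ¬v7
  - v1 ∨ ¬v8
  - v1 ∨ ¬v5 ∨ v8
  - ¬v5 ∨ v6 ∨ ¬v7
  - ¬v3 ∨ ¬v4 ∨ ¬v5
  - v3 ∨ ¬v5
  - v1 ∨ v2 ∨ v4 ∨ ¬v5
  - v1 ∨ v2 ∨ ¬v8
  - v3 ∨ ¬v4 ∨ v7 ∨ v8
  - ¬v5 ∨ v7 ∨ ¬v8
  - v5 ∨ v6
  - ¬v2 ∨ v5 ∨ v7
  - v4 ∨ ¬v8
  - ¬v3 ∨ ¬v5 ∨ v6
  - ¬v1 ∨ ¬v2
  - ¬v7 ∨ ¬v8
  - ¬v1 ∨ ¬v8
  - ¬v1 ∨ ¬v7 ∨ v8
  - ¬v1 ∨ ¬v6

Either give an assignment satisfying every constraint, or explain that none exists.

v1 = False, v2 = True, v3 = True, v4 = True, v5 = False, v6 = True, v7 = True, v8 = False

Try v1 = True:
  (¬v1 ∨ ¬v5) forces v5 = False.
  (v3 ∨ v5) forces v3 = True.
  (v5 ∨ v6) forces v6 = True.
  clause (¬v1 ∨ ¬v6) is falsified — backtrack.
So v1 = False.
  then (v1 ∨ ¬v8) forces v8 = False.
  then (v1 ∨ ¬v5 ∨ v8) forces v5 = False.
  then (v5 ∨ v6) forces v6 = True.
  then (v3 ∨ v5) forces v3 = True.
  then (¬v6 ∨ v7) forces v7 = True.
  then (v1 ∨ v2 ∨ ¬v7) forces v2 = True.
Set v4 = True.
All clauses satisfied.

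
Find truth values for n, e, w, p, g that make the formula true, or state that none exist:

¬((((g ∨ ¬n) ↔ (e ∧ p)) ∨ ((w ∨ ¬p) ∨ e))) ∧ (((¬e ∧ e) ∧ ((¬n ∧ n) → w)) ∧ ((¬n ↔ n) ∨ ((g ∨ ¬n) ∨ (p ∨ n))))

UNSATISFIABLE

Case e = True: the conjunct ¬((((g ∨ ¬n) ↔ (e ∧ p)) ∨ ((w ∨ ¬p) ∨ e))) becomes ¬((((g ∨ ¬n) ↔ p) ∨ True)) = False.
Case e = False: the conjunct e is False.
Both cases fail — unsatisfiable.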